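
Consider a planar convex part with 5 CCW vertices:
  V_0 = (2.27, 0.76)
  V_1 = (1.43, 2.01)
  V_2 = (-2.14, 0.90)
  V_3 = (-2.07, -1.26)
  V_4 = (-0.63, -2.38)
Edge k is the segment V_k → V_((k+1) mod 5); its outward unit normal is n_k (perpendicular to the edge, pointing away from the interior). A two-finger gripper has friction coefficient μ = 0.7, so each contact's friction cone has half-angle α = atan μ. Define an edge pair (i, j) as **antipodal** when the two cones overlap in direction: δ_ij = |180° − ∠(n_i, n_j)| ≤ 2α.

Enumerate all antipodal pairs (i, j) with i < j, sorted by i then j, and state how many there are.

α = atan 0.7 = 34.99°;  2α = 69.98°
n_0 = (+0.8300, +0.5578)
n_1 = (-0.2969, +0.9549)
n_2 = (-0.9995, -0.0324)
n_3 = (-0.6139, -0.7894)
n_4 = (+0.7346, -0.6785)
  (0,1): δ = 106.63°  ·
  (0,2): δ = 32.04°  ✓
  (0,3): δ = 18.22°  ✓
  (0,4): δ = 103.37°  ·
  (1,2): δ = 105.42°  ·
  (1,3): δ = 55.15°  ✓
  (1,4): δ = 30.00°  ✓
  (2,3): δ = 129.73°  ·
  (2,4): δ = 44.58°  ✓
  (3,4): δ = 94.85°  ·
antipodal pairs: 5

count = 5; pairs: (0,2), (0,3), (1,3), (1,4), (2,4)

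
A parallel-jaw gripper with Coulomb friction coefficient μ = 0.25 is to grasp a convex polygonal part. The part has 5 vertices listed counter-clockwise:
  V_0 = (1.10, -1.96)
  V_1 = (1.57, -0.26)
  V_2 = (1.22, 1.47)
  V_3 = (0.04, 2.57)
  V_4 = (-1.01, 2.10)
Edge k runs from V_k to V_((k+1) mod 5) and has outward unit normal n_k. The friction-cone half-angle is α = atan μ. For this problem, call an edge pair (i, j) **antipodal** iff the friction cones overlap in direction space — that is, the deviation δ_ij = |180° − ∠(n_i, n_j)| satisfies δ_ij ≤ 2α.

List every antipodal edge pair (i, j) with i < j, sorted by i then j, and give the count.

count = 2; pairs: (1,4), (2,4)

α = atan 0.25 = 14.04°;  2α = 28.07°
n_0 = (+0.9638, -0.2665)
n_1 = (+0.9801, +0.1983)
n_2 = (+0.6819, +0.7315)
n_3 = (-0.4086, +0.9127)
n_4 = (-0.8873, -0.4611)
  (0,1): δ = 153.11°  ·
  (0,2): δ = 117.54°  ·
  (0,3): δ = 50.43°  ·
  (0,4): δ = 42.92°  ·
  (1,2): δ = 144.43°  ·
  (1,3): δ = 77.32°  ·
  (1,4): δ = 16.02°  ✓
  (2,3): δ = 112.90°  ·
  (2,4): δ = 19.55°  ✓
  (3,4): δ = 86.65°  ·
antipodal pairs: 2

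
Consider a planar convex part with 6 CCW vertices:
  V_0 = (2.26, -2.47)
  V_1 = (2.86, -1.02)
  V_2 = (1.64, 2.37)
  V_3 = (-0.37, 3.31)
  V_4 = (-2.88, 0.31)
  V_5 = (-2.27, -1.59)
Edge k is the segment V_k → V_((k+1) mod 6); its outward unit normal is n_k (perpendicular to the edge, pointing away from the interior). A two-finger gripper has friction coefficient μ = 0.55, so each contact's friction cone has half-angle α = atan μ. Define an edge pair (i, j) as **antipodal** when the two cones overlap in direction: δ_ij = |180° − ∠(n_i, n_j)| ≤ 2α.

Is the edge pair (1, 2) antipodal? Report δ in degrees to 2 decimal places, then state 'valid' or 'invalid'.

α = atan 0.55 = 28.81°;  2α = 57.62°
edge 1: e_1 = (-1.22, +3.39);  n_1 = (+0.9409, +0.3386)
edge 2: e_2 = (-2.01, +0.94);  n_2 = (+0.4236, +0.9058)
∠(n_1, n_2) = 45.14°
δ = |180° − 45.14°| = 134.86°
134.86° > 2α = 57.62°  →  invalid

δ = 134.86°, invalid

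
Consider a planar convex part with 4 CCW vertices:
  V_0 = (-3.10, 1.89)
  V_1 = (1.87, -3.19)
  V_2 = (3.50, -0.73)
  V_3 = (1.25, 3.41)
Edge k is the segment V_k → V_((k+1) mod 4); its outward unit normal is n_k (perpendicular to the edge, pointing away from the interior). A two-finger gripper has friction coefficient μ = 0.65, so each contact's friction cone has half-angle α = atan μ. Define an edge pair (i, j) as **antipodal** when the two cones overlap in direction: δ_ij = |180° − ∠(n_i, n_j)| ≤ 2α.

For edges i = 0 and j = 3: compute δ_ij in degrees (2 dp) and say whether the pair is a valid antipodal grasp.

α = atan 0.65 = 33.02°;  2α = 66.05°
edge 0: e_0 = (+4.97, -5.08);  n_0 = (-0.7148, -0.6993)
edge 3: e_3 = (-4.35, -1.52);  n_3 = (-0.3299, +0.9440)
∠(n_0, n_3) = 115.11°
δ = |180° − 115.11°| = 64.89°
64.89° ≤ 2α = 66.05°  →  valid

δ = 64.89°, valid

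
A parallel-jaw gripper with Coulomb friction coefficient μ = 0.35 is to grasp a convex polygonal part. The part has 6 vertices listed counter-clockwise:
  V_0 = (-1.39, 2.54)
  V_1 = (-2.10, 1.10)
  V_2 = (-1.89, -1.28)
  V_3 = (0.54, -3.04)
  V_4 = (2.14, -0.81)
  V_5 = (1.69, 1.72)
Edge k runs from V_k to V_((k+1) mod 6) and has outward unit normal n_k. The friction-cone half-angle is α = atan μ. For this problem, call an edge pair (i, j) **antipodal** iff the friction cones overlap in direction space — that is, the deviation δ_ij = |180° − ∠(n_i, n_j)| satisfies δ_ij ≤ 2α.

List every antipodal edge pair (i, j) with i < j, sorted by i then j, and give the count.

α = atan 0.35 = 19.29°;  2α = 38.58°
n_0 = (-0.8969, +0.4422)
n_1 = (-0.9961, -0.0879)
n_2 = (-0.5866, -0.8099)
n_3 = (+0.8125, -0.5830)
n_4 = (+0.9845, +0.1751)
n_5 = (+0.2573, +0.9663)
  (0,1): δ = 148.71°  ·
  (0,2): δ = 99.67°  ·
  (0,3): δ = 9.41°  ✓
  (0,4): δ = 36.33°  ✓
  (0,5): δ = 101.34°  ·
  (1,2): δ = 130.96°  ·
  (1,3): δ = 40.70°  ·
  (1,4): δ = 5.04°  ✓
  (1,5): δ = 70.05°  ·
  (2,3): δ = 89.74°  ·
  (2,4): δ = 44.00°  ·
  (2,5): δ = 21.01°  ✓
  (3,4): δ = 134.26°  ·
  (3,5): δ = 69.25°  ·
  (4,5): δ = 114.99°  ·
antipodal pairs: 4

count = 4; pairs: (0,3), (0,4), (1,4), (2,5)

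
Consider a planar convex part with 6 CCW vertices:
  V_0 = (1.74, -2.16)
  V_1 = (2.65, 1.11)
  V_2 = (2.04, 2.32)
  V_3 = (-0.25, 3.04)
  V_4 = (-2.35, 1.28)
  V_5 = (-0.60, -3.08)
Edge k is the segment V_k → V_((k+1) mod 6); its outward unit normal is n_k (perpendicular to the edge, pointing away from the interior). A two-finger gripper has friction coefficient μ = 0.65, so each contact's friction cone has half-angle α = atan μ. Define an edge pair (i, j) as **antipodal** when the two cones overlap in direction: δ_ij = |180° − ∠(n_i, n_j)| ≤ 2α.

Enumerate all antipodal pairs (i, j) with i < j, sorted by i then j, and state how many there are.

count = 6; pairs: (0,3), (0,4), (1,4), (2,4), (2,5), (3,5)

α = atan 0.65 = 33.02°;  2α = 66.05°
n_0 = (+0.9634, -0.2681)
n_1 = (+0.8929, +0.4502)
n_2 = (+0.2999, +0.9540)
n_3 = (-0.6423, +0.7664)
n_4 = (-0.9280, -0.3725)
n_5 = (+0.3659, -0.9307)
  (0,1): δ = 137.69°  ·
  (0,2): δ = 91.90°  ·
  (0,3): δ = 34.48°  ✓
  (0,4): δ = 37.42°  ✓
  (0,5): δ = 127.01°  ·
  (1,2): δ = 134.21°  ·
  (1,3): δ = 76.79°  ·
  (1,4): δ = 4.88°  ✓
  (1,5): δ = 84.71°  ·
  (2,3): δ = 122.58°  ·
  (2,4): δ = 50.68°  ✓
  (2,5): δ = 38.92°  ✓
  (3,4): δ = 108.10°  ·
  (3,5): δ = 18.50°  ✓
  (4,5): δ = 90.41°  ·
antipodal pairs: 6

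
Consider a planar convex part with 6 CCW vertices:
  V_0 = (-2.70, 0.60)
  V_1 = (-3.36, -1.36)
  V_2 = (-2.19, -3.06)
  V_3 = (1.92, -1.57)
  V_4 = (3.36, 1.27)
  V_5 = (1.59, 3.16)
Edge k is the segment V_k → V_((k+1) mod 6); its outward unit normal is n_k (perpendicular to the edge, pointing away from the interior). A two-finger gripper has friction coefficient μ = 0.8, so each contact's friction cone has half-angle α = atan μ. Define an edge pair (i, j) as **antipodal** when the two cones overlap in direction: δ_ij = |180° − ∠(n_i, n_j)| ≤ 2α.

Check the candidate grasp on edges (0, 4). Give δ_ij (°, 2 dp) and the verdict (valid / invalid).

δ = 61.73°, valid

α = atan 0.8 = 38.66°;  2α = 77.32°
edge 0: e_0 = (-0.66, -1.96);  n_0 = (-0.9477, +0.3191)
edge 4: e_4 = (-1.77, +1.89);  n_4 = (+0.7299, +0.6836)
∠(n_0, n_4) = 118.27°
δ = |180° − 118.27°| = 61.73°
61.73° ≤ 2α = 77.32°  →  valid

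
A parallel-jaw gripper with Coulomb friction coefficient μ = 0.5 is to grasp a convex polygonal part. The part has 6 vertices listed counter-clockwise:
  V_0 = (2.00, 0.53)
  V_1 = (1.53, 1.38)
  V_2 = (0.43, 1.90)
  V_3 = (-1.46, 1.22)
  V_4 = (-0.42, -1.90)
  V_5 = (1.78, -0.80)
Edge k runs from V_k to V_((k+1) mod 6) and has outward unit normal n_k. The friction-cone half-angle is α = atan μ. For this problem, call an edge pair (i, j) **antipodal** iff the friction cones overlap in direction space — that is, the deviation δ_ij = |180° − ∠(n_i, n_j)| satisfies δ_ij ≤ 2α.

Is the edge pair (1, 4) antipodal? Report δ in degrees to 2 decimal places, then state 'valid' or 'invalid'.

δ = 51.87°, valid

α = atan 0.5 = 26.57°;  2α = 53.13°
edge 1: e_1 = (-1.10, +0.52);  n_1 = (+0.4274, +0.9041)
edge 4: e_4 = (+2.20, +1.10);  n_4 = (+0.4472, -0.8944)
∠(n_1, n_4) = 128.13°
δ = |180° − 128.13°| = 51.87°
51.87° ≤ 2α = 53.13°  →  valid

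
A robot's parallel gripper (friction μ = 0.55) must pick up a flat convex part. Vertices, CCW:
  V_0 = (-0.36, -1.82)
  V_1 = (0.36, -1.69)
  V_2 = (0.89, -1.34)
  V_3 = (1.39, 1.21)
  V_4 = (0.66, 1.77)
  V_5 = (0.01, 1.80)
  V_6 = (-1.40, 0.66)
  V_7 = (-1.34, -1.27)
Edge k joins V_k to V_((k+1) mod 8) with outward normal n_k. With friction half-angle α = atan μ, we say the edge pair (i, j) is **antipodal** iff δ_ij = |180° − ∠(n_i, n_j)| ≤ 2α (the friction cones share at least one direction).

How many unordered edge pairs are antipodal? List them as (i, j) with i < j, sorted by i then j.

α = atan 0.55 = 28.81°;  2α = 57.62°
n_0 = (+0.1777, -0.9841)
n_1 = (+0.5511, -0.8345)
n_2 = (+0.9813, -0.1924)
n_3 = (+0.6087, +0.7934)
n_4 = (+0.0461, +0.9989)
n_5 = (-0.6287, +0.7776)
n_6 = (-0.9995, -0.0311)
n_7 = (-0.4894, -0.8721)
  (0,1): δ = 156.79°  ·
  (0,2): δ = 111.33°  ·
  (0,3): δ = 47.73°  ✓
  (0,4): δ = 12.88°  ✓
  (0,5): δ = 28.72°  ✓
  (0,6): δ = 81.55°  ·
  (0,7): δ = 140.46°  ·
  (1,2): δ = 134.53°  ·
  (1,3): δ = 70.93°  ·
  (1,4): δ = 36.08°  ✓
  (1,5): δ = 5.52°  ✓
  (1,6): δ = 58.34°  ·
  (1,7): δ = 117.26°  ·
  (2,3): δ = 116.40°  ·
  (2,4): δ = 81.55°  ·
  (2,5): δ = 39.95°  ✓
  (2,6): δ = 12.87°  ✓
  (2,7): δ = 71.79°  ·
  (3,4): δ = 145.15°  ·
  (3,5): δ = 103.55°  ·
  (3,6): δ = 50.73°  ✓
  (3,7): δ = 8.19°  ✓
  (4,5): δ = 138.40°  ·
  (4,6): δ = 85.58°  ·
  (4,7): δ = 26.66°  ✓
  (5,6): δ = 127.18°  ·
  (5,7): δ = 68.26°  ·
  (6,7): δ = 121.08°  ·
antipodal pairs: 10

count = 10; pairs: (0,3), (0,4), (0,5), (1,4), (1,5), (2,5), (2,6), (3,6), (3,7), (4,7)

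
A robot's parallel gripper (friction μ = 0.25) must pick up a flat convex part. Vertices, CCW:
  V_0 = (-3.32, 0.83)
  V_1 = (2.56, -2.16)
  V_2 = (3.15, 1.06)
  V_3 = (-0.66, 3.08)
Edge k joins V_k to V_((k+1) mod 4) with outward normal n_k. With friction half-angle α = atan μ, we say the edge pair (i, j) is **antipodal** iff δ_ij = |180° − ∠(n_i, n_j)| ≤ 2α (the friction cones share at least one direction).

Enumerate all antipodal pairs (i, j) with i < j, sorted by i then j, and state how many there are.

count = 1; pairs: (0,2)

α = atan 0.25 = 14.04°;  2α = 28.07°
n_0 = (-0.4533, -0.8914)
n_1 = (+0.9836, -0.1802)
n_2 = (+0.4684, +0.8835)
n_3 = (-0.6458, +0.7635)
  (0,1): δ = 73.43°  ·
  (0,2): δ = 0.98°  ✓
  (0,3): δ = 67.18°  ·
  (1,2): δ = 107.55°  ·
  (1,3): δ = 39.39°  ·
  (2,3): δ = 111.84°  ·
antipodal pairs: 1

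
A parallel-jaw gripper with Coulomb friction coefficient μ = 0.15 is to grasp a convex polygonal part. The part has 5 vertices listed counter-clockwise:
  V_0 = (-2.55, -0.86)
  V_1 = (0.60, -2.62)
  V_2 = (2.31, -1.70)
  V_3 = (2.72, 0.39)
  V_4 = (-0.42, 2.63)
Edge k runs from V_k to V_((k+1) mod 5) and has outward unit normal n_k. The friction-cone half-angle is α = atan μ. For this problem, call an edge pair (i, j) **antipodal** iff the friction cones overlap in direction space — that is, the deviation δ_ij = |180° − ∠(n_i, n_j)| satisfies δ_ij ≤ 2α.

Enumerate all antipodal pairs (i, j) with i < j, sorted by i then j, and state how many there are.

count = 1; pairs: (0,3)

α = atan 0.15 = 8.53°;  2α = 17.06°
n_0 = (-0.4878, -0.8730)
n_1 = (+0.4738, -0.8806)
n_2 = (+0.9813, -0.1925)
n_3 = (+0.5807, +0.8141)
n_4 = (-0.8536, +0.5210)
  (0,1): δ = 122.53°  ·
  (0,2): δ = 71.91°  ·
  (0,3): δ = 6.31°  ✓
  (0,4): δ = 87.80°  ·
  (1,2): δ = 129.38°  ·
  (1,3): δ = 63.78°  ·
  (1,4): δ = 30.32°  ·
  (2,3): δ = 114.40°  ·
  (2,4): δ = 20.30°  ·
  (3,4): δ = 85.89°  ·
antipodal pairs: 1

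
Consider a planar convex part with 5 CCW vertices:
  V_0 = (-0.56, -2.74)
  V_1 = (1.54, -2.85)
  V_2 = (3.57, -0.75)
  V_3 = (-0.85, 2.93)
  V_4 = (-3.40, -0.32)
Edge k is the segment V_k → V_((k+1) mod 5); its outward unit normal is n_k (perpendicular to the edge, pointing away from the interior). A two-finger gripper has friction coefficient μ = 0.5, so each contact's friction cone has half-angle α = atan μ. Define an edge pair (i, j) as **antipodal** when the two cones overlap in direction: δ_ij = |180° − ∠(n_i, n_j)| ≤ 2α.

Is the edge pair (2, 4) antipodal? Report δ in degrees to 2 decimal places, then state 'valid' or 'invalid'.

δ = 0.65°, valid

α = atan 0.5 = 26.57°;  2α = 53.13°
edge 2: e_2 = (-4.42, +3.68);  n_2 = (+0.6398, +0.7685)
edge 4: e_4 = (+2.84, -2.42);  n_4 = (-0.6486, -0.7611)
∠(n_2, n_4) = 179.35°
δ = |180° − 179.35°| = 0.65°
0.65° ≤ 2α = 53.13°  →  valid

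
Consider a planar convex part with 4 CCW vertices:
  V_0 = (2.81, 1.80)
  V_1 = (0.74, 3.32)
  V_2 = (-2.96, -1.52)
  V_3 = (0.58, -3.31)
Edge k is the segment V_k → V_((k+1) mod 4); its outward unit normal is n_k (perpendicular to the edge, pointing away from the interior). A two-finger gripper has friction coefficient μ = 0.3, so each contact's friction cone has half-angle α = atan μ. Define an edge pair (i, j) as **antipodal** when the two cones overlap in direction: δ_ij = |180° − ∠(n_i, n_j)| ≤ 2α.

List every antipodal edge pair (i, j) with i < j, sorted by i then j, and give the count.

α = atan 0.3 = 16.70°;  2α = 33.40°
n_0 = (+0.5919, +0.8060)
n_1 = (-0.7945, +0.6073)
n_2 = (-0.4512, -0.8924)
n_3 = (+0.9165, -0.4000)
  (0,1): δ = 91.11°  ·
  (0,2): δ = 9.47°  ✓
  (0,3): δ = 102.71°  ·
  (1,2): δ = 79.43°  ·
  (1,3): δ = 13.82°  ✓
  (2,3): δ = 86.75°  ·
antipodal pairs: 2

count = 2; pairs: (0,2), (1,3)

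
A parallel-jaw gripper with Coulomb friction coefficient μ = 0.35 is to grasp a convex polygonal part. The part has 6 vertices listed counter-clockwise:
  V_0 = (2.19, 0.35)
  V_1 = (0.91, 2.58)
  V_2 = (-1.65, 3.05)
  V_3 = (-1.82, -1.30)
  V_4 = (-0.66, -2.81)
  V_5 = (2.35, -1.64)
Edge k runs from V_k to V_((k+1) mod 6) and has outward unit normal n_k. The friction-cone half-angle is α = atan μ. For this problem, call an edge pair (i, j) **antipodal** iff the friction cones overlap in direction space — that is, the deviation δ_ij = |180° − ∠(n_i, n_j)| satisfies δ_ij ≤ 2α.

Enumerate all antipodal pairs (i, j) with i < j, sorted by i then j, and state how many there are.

count = 5; pairs: (0,2), (0,3), (1,4), (2,5), (3,5)

α = atan 0.35 = 19.29°;  2α = 38.58°
n_0 = (+0.8673, +0.4978)
n_1 = (+0.1806, +0.9836)
n_2 = (-0.9992, +0.0391)
n_3 = (-0.7930, -0.6092)
n_4 = (+0.3623, -0.9321)
n_5 = (+0.9968, +0.0801)
  (0,1): δ = 130.26°  ·
  (0,2): δ = 32.09°  ✓
  (0,3): δ = 7.68°  ✓
  (0,4): δ = 81.39°  ·
  (0,5): δ = 154.74°  ·
  (1,2): δ = 81.83°  ·
  (1,3): δ = 42.06°  ·
  (1,4): δ = 31.64°  ✓
  (1,5): δ = 105.00°  ·
  (2,3): δ = 140.23°  ·
  (2,4): δ = 66.52°  ·
  (2,5): δ = 6.83°  ✓
  (3,4): δ = 106.29°  ·
  (3,5): δ = 32.94°  ✓
  (4,5): δ = 106.64°  ·
antipodal pairs: 5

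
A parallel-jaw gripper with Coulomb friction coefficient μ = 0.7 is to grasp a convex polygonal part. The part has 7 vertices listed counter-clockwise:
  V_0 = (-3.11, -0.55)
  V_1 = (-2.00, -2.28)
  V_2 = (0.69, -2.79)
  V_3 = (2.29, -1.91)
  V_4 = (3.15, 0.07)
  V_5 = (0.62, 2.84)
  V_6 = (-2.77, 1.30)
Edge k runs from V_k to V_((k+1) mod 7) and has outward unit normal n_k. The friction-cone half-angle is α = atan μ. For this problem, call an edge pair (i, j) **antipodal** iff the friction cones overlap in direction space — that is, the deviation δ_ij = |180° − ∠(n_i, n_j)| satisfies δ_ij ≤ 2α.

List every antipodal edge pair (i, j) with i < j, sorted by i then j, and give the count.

α = atan 0.7 = 34.99°;  2α = 69.98°
n_0 = (-0.8417, -0.5400)
n_1 = (-0.1863, -0.9825)
n_2 = (+0.4819, -0.8762)
n_3 = (+0.9172, -0.3984)
n_4 = (+0.7384, +0.6744)
n_5 = (-0.4136, +0.9105)
n_6 = (-0.9835, +0.1808)
  (0,1): δ = 133.42°  ·
  (0,2): δ = 93.87°  ·
  (0,3): δ = 56.16°  ✓
  (0,4): δ = 9.72°  ✓
  (0,5): δ = 81.75°  ·
  (0,6): δ = 136.90°  ·
  (1,2): δ = 140.45°  ·
  (1,3): δ = 102.74°  ·
  (1,4): δ = 36.86°  ✓
  (1,5): δ = 35.17°  ✓
  (1,6): δ = 90.32°  ·
  (2,3): δ = 142.29°  ·
  (2,4): δ = 76.40°  ·
  (2,5): δ = 4.38°  ✓
  (2,6): δ = 50.78°  ✓
  (3,4): δ = 114.12°  ·
  (3,5): δ = 42.09°  ✓
  (3,6): δ = 13.06°  ✓
  (4,5): δ = 107.98°  ·
  (4,6): δ = 52.82°  ✓
  (5,6): δ = 124.85°  ·
antipodal pairs: 9

count = 9; pairs: (0,3), (0,4), (1,4), (1,5), (2,5), (2,6), (3,5), (3,6), (4,6)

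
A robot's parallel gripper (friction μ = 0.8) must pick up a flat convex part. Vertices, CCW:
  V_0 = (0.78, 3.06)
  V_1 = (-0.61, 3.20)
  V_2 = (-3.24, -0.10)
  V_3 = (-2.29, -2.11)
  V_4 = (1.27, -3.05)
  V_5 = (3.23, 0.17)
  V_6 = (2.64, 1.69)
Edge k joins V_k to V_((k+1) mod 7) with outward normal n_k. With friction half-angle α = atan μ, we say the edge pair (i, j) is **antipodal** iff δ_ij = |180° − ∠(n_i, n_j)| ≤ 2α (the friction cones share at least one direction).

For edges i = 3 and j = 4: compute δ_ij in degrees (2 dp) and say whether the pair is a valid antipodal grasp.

α = atan 0.8 = 38.66°;  2α = 77.32°
edge 3: e_3 = (+3.56, -0.94);  n_3 = (-0.2553, -0.9669)
edge 4: e_4 = (+1.96, +3.22);  n_4 = (+0.8542, -0.5199)
∠(n_3, n_4) = 73.46°
δ = |180° − 73.46°| = 106.54°
106.54° > 2α = 77.32°  →  invalid

δ = 106.54°, invalid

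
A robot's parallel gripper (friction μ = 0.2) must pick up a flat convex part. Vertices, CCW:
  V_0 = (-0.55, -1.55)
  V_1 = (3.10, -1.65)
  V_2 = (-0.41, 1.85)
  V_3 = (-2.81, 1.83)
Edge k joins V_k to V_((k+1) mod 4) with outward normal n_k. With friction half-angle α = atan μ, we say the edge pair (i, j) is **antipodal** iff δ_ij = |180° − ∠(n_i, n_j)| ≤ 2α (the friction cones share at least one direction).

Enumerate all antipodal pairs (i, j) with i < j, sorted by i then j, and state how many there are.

α = atan 0.2 = 11.31°;  2α = 22.62°
n_0 = (-0.0274, -0.9996)
n_1 = (+0.7061, +0.7081)
n_2 = (-0.0083, +1.0000)
n_3 = (-0.8313, -0.5558)
  (0,1): δ = 43.35°  ·
  (0,2): δ = 2.05°  ✓
  (0,3): δ = 125.34°  ·
  (1,2): δ = 134.60°  ·
  (1,3): δ = 11.31°  ✓
  (2,3): δ = 56.71°  ·
antipodal pairs: 2

count = 2; pairs: (0,2), (1,3)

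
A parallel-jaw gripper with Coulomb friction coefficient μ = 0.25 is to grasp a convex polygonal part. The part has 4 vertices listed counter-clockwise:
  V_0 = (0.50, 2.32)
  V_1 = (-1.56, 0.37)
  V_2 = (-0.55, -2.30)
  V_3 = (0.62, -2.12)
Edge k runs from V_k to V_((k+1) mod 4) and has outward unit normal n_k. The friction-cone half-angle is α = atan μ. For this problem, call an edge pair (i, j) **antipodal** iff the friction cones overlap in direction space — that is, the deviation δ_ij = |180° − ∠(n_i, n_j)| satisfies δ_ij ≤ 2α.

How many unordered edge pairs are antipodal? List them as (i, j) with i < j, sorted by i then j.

count = 1; pairs: (1,3)

α = atan 0.25 = 14.04°;  2α = 28.07°
n_0 = (-0.6875, +0.7262)
n_1 = (-0.9353, -0.3538)
n_2 = (+0.1521, -0.9884)
n_3 = (+0.9996, +0.0270)
  (0,1): δ = 112.71°  ·
  (0,2): δ = 34.68°  ·
  (0,3): δ = 48.12°  ·
  (1,2): δ = 101.97°  ·
  (1,3): δ = 19.17°  ✓
  (2,3): δ = 97.20°  ·
antipodal pairs: 1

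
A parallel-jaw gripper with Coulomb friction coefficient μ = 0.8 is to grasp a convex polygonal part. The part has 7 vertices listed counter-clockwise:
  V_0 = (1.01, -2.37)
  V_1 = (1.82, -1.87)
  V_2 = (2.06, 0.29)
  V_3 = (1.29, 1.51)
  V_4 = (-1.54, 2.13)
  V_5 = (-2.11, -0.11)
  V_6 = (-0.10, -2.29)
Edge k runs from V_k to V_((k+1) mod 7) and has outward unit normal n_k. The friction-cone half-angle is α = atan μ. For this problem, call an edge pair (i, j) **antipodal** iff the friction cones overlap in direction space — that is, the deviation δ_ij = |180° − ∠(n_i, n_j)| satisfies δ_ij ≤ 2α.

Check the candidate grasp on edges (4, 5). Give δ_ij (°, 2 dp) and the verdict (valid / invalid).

α = atan 0.8 = 38.66°;  2α = 77.32°
edge 4: e_4 = (-0.57, -2.24);  n_4 = (-0.9691, +0.2466)
edge 5: e_5 = (+2.01, -2.18);  n_5 = (-0.7352, -0.6779)
∠(n_4, n_5) = 56.95°
δ = |180° − 56.95°| = 123.05°
123.05° > 2α = 77.32°  →  invalid

δ = 123.05°, invalid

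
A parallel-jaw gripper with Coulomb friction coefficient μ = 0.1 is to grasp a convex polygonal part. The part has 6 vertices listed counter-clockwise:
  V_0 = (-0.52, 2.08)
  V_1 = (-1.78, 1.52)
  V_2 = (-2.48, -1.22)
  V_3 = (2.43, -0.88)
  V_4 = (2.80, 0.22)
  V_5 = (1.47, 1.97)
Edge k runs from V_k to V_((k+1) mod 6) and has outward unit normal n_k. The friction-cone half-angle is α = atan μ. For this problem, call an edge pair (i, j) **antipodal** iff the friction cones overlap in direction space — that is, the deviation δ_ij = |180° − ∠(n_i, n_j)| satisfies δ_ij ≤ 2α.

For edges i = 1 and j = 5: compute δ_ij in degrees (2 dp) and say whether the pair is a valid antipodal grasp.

α = atan 0.1 = 5.71°;  2α = 11.42°
edge 1: e_1 = (-0.70, -2.74);  n_1 = (-0.9689, +0.2475)
edge 5: e_5 = (-1.99, +0.11);  n_5 = (+0.0552, +0.9985)
∠(n_1, n_5) = 78.83°
δ = |180° − 78.83°| = 101.17°
101.17° > 2α = 11.42°  →  invalid

δ = 101.17°, invalid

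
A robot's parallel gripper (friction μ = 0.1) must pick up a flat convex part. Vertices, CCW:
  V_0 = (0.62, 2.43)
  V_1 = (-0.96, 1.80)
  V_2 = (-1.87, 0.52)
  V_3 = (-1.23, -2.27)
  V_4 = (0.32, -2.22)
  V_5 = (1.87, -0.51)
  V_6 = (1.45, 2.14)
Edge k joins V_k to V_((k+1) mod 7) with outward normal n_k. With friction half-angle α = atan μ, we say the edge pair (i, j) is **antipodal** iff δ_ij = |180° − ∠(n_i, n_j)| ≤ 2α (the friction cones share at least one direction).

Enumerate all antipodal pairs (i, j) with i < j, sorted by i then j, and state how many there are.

α = atan 0.1 = 5.71°;  2α = 11.42°
n_0 = (-0.3704, +0.9289)
n_1 = (-0.8150, +0.5794)
n_2 = (-0.9747, -0.2236)
n_3 = (+0.0322, -0.9995)
n_4 = (+0.7409, -0.6716)
n_5 = (+0.9877, +0.1565)
n_6 = (+0.3298, +0.9440)
  (0,1): δ = 147.15°  ·
  (0,2): δ = 98.82°  ·
  (0,3): δ = 19.89°  ·
  (0,4): δ = 26.07°  ·
  (0,5): δ = 77.27°  ·
  (0,6): δ = 139.00°  ·
  (1,2): δ = 131.67°  ·
  (1,3): δ = 52.74°  ·
  (1,4): δ = 6.78°  ✓
  (1,5): δ = 44.42°  ·
  (1,6): δ = 106.15°  ·
  (2,3): δ = 101.07°  ·
  (2,4): δ = 55.11°  ·
  (2,5): δ = 3.91°  ✓
  (2,6): δ = 57.82°  ·
  (3,4): δ = 134.04°  ·
  (3,5): δ = 82.84°  ·
  (3,6): δ = 21.11°  ·
  (4,5): δ = 128.80°  ·
  (4,6): δ = 67.07°  ·
  (5,6): δ = 118.27°  ·
antipodal pairs: 2

count = 2; pairs: (1,4), (2,5)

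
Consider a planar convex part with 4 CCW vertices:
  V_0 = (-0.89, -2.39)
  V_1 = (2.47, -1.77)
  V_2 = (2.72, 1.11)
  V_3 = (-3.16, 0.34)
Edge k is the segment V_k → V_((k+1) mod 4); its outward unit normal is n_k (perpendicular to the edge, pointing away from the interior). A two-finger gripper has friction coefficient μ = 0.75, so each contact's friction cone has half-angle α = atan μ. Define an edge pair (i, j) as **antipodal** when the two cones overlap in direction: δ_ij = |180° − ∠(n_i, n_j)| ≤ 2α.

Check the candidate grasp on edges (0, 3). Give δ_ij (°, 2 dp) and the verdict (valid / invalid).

δ = 119.29°, invalid

α = atan 0.75 = 36.87°;  2α = 73.74°
edge 0: e_0 = (+3.36, +0.62);  n_0 = (+0.1815, -0.9834)
edge 3: e_3 = (+2.27, -2.73);  n_3 = (-0.7689, -0.6394)
∠(n_0, n_3) = 60.71°
δ = |180° − 60.71°| = 119.29°
119.29° > 2α = 73.74°  →  invalid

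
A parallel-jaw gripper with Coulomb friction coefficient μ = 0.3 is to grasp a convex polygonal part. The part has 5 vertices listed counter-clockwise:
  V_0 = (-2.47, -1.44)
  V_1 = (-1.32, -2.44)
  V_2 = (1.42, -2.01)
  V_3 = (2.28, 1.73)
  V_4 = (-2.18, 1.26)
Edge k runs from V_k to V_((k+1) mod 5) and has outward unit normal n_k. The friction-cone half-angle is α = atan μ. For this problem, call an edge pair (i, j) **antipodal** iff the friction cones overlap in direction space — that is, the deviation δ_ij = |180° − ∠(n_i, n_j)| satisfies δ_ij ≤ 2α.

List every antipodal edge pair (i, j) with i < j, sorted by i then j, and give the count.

count = 2; pairs: (1,3), (2,4)

α = atan 0.3 = 16.70°;  2α = 33.40°
n_0 = (-0.6562, -0.7546)
n_1 = (+0.1550, -0.9879)
n_2 = (+0.9746, -0.2241)
n_3 = (-0.1048, +0.9945)
n_4 = (-0.9943, +0.1068)
  (0,1): δ = 130.07°  ·
  (0,2): δ = 61.94°  ·
  (0,3): δ = 47.02°  ·
  (0,4): δ = 124.88°  ·
  (1,2): δ = 111.87°  ·
  (1,3): δ = 2.90°  ✓
  (1,4): δ = 74.95°  ·
  (2,3): δ = 71.03°  ·
  (2,4): δ = 6.82°  ✓
  (3,4): δ = 102.15°  ·
antipodal pairs: 2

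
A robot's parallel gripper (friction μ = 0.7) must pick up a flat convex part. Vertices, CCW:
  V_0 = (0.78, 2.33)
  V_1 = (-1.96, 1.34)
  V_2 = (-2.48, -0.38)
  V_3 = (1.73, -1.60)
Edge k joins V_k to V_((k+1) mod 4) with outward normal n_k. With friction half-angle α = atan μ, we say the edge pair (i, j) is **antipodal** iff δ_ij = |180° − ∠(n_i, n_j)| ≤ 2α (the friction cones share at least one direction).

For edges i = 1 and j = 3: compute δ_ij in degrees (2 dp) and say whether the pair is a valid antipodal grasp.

α = atan 0.7 = 34.99°;  2α = 69.98°
edge 1: e_1 = (-0.52, -1.72);  n_1 = (-0.9572, +0.2894)
edge 3: e_3 = (-0.95, +3.93);  n_3 = (+0.9720, +0.2350)
∠(n_1, n_3) = 149.59°
δ = |180° − 149.59°| = 30.41°
30.41° ≤ 2α = 69.98°  →  valid

δ = 30.41°, valid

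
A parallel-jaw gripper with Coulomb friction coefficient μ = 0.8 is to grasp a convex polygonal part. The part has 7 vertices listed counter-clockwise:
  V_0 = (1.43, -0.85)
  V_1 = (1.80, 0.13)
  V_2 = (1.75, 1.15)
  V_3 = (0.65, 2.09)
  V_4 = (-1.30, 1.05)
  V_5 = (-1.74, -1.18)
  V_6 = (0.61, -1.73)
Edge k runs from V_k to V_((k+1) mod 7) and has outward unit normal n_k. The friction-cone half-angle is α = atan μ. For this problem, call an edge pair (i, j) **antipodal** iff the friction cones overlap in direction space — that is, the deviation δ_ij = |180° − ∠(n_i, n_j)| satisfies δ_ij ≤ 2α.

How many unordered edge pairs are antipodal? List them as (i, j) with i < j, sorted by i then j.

count = 10; pairs: (0,3), (0,4), (1,3), (1,4), (1,5), (2,4), (2,5), (3,5), (3,6), (4,6)

α = atan 0.8 = 38.66°;  2α = 77.32°
n_0 = (+0.9355, -0.3532)
n_1 = (+0.9988, +0.0490)
n_2 = (+0.6497, +0.7602)
n_3 = (-0.4706, +0.8824)
n_4 = (-0.9811, +0.1936)
n_5 = (-0.2279, -0.9737)
n_6 = (+0.7316, -0.6817)
  (0,1): δ = 156.51°  ·
  (0,2): δ = 109.83°  ·
  (0,3): δ = 41.24°  ✓
  (0,4): δ = 9.52°  ✓
  (0,5): δ = 97.51°  ·
  (0,6): δ = 157.71°  ·
  (1,2): δ = 133.32°  ·
  (1,3): δ = 64.73°  ✓
  (1,4): δ = 13.97°  ✓
  (1,5): δ = 74.02°  ✓
  (1,6): δ = 134.21°  ·
  (2,3): δ = 111.41°  ·
  (2,4): δ = 60.65°  ✓
  (2,5): δ = 27.34°  ✓
  (2,6): δ = 87.54°  ·
  (3,4): δ = 129.23°  ·
  (3,5): δ = 41.25°  ✓
  (3,6): δ = 18.95°  ✓
  (4,5): δ = 92.01°  ·
  (4,6): δ = 31.82°  ✓
  (5,6): δ = 119.81°  ·
antipodal pairs: 10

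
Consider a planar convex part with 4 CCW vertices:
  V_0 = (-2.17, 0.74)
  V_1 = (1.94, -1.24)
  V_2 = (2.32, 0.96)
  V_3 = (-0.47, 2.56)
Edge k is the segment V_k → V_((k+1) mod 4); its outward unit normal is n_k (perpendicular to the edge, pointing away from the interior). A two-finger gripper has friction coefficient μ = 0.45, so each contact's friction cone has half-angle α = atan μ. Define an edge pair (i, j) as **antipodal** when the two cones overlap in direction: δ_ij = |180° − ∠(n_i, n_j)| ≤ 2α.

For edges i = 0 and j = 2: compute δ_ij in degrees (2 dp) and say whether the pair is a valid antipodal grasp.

α = atan 0.45 = 24.23°;  2α = 48.46°
edge 0: e_0 = (+4.11, -1.98);  n_0 = (-0.4340, -0.9009)
edge 2: e_2 = (-2.79, +1.60);  n_2 = (+0.4975, +0.8675)
∠(n_0, n_2) = 175.89°
δ = |180° − 175.89°| = 4.11°
4.11° ≤ 2α = 48.46°  →  valid

δ = 4.11°, valid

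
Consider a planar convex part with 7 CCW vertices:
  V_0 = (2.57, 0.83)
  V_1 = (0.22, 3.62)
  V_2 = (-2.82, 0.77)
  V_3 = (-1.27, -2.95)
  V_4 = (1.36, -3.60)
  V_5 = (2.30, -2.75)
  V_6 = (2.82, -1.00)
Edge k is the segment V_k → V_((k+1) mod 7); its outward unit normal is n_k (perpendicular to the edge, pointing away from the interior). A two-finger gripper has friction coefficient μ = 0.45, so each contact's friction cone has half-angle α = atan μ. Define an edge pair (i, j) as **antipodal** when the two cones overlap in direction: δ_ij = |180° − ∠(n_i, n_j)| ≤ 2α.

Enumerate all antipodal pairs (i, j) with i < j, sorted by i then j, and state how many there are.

α = atan 0.45 = 24.23°;  2α = 48.46°
n_0 = (+0.7648, +0.6442)
n_1 = (-0.6839, +0.7295)
n_2 = (-0.9231, -0.3846)
n_3 = (-0.2399, -0.9708)
n_4 = (+0.6707, -0.7417)
n_5 = (+0.9586, -0.2848)
n_6 = (+0.9908, +0.1354)
  (0,1): δ = 86.95°  ·
  (0,2): δ = 17.49°  ✓
  (0,3): δ = 36.01°  ✓
  (0,4): δ = 92.01°  ·
  (0,5): δ = 123.34°  ·
  (0,6): δ = 147.67°  ·
  (1,2): δ = 110.53°  ·
  (1,3): δ = 57.03°  ·
  (1,4): δ = 1.03°  ✓
  (1,5): δ = 30.30°  ✓
  (1,6): δ = 54.63°  ·
  (2,3): δ = 126.50°  ·
  (2,4): δ = 70.50°  ·
  (2,5): δ = 39.17°  ✓
  (2,6): δ = 14.84°  ✓
  (3,4): δ = 124.00°  ·
  (3,5): δ = 92.67°  ·
  (3,6): δ = 68.34°  ·
  (4,5): δ = 148.67°  ·
  (4,6): δ = 124.34°  ·
  (5,6): δ = 155.67°  ·
antipodal pairs: 6

count = 6; pairs: (0,2), (0,3), (1,4), (1,5), (2,5), (2,6)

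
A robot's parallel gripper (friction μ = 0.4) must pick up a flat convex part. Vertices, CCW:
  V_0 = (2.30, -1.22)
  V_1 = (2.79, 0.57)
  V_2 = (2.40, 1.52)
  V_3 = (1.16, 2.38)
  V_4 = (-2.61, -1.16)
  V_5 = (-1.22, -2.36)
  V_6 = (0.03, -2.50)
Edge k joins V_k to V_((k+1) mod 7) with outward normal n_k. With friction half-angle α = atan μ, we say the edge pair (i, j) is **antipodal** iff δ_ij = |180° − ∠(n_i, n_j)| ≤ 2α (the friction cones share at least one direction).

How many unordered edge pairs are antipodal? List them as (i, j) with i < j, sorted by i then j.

count = 5; pairs: (0,3), (1,4), (2,4), (2,5), (3,6)

α = atan 0.4 = 21.80°;  2α = 43.60°
n_0 = (+0.9645, -0.2640)
n_1 = (+0.9251, +0.3798)
n_2 = (+0.5699, +0.8217)
n_3 = (-0.6845, +0.7290)
n_4 = (-0.6535, -0.7569)
n_5 = (-0.1113, -0.9938)
n_6 = (+0.4912, -0.8711)
  (0,1): δ = 142.37°  ·
  (0,2): δ = 109.43°  ·
  (0,3): δ = 31.49°  ✓
  (0,4): δ = 64.50°  ·
  (0,5): δ = 98.92°  ·
  (0,6): δ = 134.73°  ·
  (1,2): δ = 147.06°  ·
  (1,3): δ = 69.12°  ·
  (1,4): δ = 26.88°  ✓
  (1,5): δ = 61.29°  ·
  (1,6): δ = 97.10°  ·
  (2,3): δ = 102.06°  ·
  (2,4): δ = 6.06°  ✓
  (2,5): δ = 28.35°  ✓
  (2,6): δ = 64.16°  ·
  (3,4): δ = 84.00°  ·
  (3,5): δ = 49.59°  ·
  (3,6): δ = 13.78°  ✓
  (4,5): δ = 145.59°  ·
  (4,6): δ = 109.78°  ·
  (5,6): δ = 144.19°  ·
antipodal pairs: 5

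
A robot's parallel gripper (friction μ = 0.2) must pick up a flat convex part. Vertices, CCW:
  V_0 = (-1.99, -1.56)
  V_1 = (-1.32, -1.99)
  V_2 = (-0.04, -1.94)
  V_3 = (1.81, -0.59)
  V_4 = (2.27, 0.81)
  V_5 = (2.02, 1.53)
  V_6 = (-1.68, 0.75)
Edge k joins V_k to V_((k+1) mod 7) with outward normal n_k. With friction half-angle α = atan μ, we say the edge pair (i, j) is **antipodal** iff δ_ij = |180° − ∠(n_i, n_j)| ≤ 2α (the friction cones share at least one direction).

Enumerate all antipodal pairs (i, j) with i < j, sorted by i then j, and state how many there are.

count = 2; pairs: (1,5), (3,6)

α = atan 0.2 = 11.31°;  2α = 22.62°
n_0 = (-0.5401, -0.8416)
n_1 = (+0.0390, -0.9992)
n_2 = (+0.5895, -0.8078)
n_3 = (+0.9500, -0.3122)
n_4 = (+0.9447, +0.3280)
n_5 = (-0.2063, +0.9785)
n_6 = (-0.9911, +0.1330)
  (0,1): δ = 145.07°  ·
  (0,2): δ = 111.19°  ·
  (0,3): δ = 75.50°  ·
  (0,4): δ = 38.16°  ·
  (0,5): δ = 44.60°  ·
  (0,6): δ = 115.05°  ·
  (1,2): δ = 146.12°  ·
  (1,3): δ = 110.43°  ·
  (1,4): δ = 73.09°  ·
  (1,5): δ = 9.67°  ✓
  (1,6): δ = 80.12°  ·
  (2,3): δ = 144.31°  ·
  (2,4): δ = 106.97°  ·
  (2,5): δ = 24.22°  ·
  (2,6): δ = 46.24°  ·
  (3,4): δ = 142.66°  ·
  (3,5): δ = 59.91°  ·
  (3,6): δ = 10.55°  ✓
  (4,5): δ = 97.24°  ·
  (4,6): δ = 26.79°  ·
  (5,6): δ = 109.55°  ·
antipodal pairs: 2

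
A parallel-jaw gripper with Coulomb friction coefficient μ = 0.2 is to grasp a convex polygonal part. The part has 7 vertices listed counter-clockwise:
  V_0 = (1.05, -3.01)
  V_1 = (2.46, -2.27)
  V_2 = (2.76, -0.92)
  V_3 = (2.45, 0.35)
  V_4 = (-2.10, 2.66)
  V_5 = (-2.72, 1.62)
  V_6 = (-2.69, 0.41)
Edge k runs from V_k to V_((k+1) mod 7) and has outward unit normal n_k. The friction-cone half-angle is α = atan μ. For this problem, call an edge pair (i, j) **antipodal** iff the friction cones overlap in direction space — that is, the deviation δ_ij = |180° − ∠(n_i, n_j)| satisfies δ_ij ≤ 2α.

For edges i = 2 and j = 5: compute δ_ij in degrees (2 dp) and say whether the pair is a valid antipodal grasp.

α = atan 0.2 = 11.31°;  2α = 22.62°
edge 2: e_2 = (-0.31, +1.27);  n_2 = (+0.9715, +0.2371)
edge 5: e_5 = (+0.03, -1.21);  n_5 = (-0.9997, -0.0248)
∠(n_2, n_5) = 167.70°
δ = |180° − 167.70°| = 12.30°
12.30° ≤ 2α = 22.62°  →  valid

δ = 12.30°, valid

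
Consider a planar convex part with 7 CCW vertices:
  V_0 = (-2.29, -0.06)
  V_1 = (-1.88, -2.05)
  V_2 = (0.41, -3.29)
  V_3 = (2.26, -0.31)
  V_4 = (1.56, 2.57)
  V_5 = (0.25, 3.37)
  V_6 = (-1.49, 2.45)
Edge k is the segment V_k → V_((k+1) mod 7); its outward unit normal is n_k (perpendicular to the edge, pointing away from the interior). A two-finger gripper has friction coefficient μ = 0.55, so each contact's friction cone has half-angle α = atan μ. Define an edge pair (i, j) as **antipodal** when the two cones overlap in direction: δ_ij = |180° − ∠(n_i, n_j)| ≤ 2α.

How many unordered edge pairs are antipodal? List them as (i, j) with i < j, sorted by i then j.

α = atan 0.55 = 28.81°;  2α = 57.62°
n_0 = (-0.9794, -0.2018)
n_1 = (-0.4762, -0.8794)
n_2 = (+0.8496, -0.5274)
n_3 = (+0.9717, +0.2362)
n_4 = (+0.5212, +0.8534)
n_5 = (-0.4674, +0.8840)
n_6 = (-0.9528, +0.3037)
  (0,1): δ = 130.08°  ·
  (0,2): δ = 43.47°  ✓
  (0,3): δ = 2.02°  ✓
  (0,4): δ = 46.95°  ✓
  (0,5): δ = 106.23°  ·
  (0,6): δ = 150.68°  ·
  (1,2): δ = 93.40°  ·
  (1,3): δ = 47.90°  ✓
  (1,4): δ = 2.98°  ✓
  (1,5): δ = 56.30°  ✓
  (1,6): δ = 100.76°  ·
  (2,3): δ = 134.51°  ·
  (2,4): δ = 89.58°  ·
  (2,5): δ = 30.30°  ✓
  (2,6): δ = 14.15°  ✓
  (3,4): δ = 135.07°  ·
  (3,5): δ = 75.79°  ·
  (3,6): δ = 31.34°  ✓
  (4,5): δ = 120.72°  ·
  (4,6): δ = 76.27°  ·
  (5,6): δ = 135.55°  ·
antipodal pairs: 9

count = 9; pairs: (0,2), (0,3), (0,4), (1,3), (1,4), (1,5), (2,5), (2,6), (3,6)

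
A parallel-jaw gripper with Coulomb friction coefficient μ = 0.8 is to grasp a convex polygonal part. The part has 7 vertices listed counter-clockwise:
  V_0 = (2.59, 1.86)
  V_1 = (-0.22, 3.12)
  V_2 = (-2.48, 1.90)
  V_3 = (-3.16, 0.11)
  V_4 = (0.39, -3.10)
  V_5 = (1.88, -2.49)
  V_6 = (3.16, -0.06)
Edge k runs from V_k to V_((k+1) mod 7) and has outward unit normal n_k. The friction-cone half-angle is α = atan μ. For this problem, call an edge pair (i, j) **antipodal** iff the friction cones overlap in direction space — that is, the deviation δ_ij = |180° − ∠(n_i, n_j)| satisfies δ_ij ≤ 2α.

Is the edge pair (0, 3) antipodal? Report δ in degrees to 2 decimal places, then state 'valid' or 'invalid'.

α = atan 0.8 = 38.66°;  2α = 77.32°
edge 0: e_0 = (-2.81, +1.26);  n_0 = (+0.4091, +0.9125)
edge 3: e_3 = (+3.55, -3.21);  n_3 = (-0.6707, -0.7417)
∠(n_0, n_3) = 162.03°
δ = |180° − 162.03°| = 17.97°
17.97° ≤ 2α = 77.32°  →  valid

δ = 17.97°, valid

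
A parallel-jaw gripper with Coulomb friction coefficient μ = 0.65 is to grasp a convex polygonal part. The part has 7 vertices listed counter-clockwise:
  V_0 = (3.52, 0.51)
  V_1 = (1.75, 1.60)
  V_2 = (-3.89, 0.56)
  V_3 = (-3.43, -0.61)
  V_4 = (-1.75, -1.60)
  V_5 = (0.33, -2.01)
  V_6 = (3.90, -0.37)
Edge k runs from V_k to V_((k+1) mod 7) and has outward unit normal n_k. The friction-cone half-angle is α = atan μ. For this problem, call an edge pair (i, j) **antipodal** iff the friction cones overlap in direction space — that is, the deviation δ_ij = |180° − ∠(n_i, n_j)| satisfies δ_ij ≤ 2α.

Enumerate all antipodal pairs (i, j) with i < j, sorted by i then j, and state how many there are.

count = 10; pairs: (0,2), (0,3), (0,4), (0,5), (1,3), (1,4), (1,5), (2,6), (3,6), (4,6)

α = atan 0.65 = 33.02°;  2α = 66.05°
n_0 = (+0.5244, +0.8515)
n_1 = (-0.1813, +0.9834)
n_2 = (-0.9307, -0.3659)
n_3 = (-0.5077, -0.8615)
n_4 = (-0.1934, -0.9811)
n_5 = (+0.4174, -0.9087)
n_6 = (+0.9181, +0.3964)
  (0,1): δ = 137.93°  ·
  (0,2): δ = 36.91°  ✓
  (0,3): δ = 1.12°  ✓
  (0,4): δ = 20.47°  ✓
  (0,5): δ = 56.30°  ✓
  (0,6): δ = 144.98°  ·
  (1,2): δ = 78.98°  ·
  (1,3): δ = 40.96°  ✓
  (1,4): δ = 21.60°  ✓
  (1,5): δ = 14.23°  ✓
  (1,6): δ = 102.91°  ·
  (2,3): δ = 141.97°  ·
  (2,4): δ = 122.61°  ·
  (2,5): δ = 86.79°  ·
  (2,6): δ = 1.89°  ✓
  (3,4): δ = 160.64°  ·
  (3,5): δ = 124.82°  ·
  (3,6): δ = 36.13°  ✓
  (4,5): δ = 144.18°  ·
  (4,6): δ = 55.49°  ✓
  (5,6): δ = 91.32°  ·
antipodal pairs: 10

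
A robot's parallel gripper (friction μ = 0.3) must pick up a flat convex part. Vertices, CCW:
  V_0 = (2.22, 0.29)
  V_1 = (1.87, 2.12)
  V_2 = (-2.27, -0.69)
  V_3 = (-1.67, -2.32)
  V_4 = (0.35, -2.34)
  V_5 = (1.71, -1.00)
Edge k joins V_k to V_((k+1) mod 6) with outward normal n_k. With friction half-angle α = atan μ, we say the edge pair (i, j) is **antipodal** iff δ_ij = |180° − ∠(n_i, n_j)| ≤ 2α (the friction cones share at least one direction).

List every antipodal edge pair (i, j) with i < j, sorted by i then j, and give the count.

α = atan 0.3 = 16.70°;  2α = 33.40°
n_0 = (+0.9822, +0.1879)
n_1 = (-0.5616, +0.8274)
n_2 = (-0.9384, -0.3454)
n_3 = (-0.0099, -1.0000)
n_4 = (+0.7018, -0.7123)
n_5 = (+0.9300, -0.3677)
  (0,1): δ = 66.66°  ·
  (0,2): δ = 9.38°  ✓
  (0,3): δ = 78.61°  ·
  (0,4): δ = 123.75°  ·
  (0,5): δ = 147.60°  ·
  (1,2): δ = 103.96°  ·
  (1,3): δ = 34.73°  ·
  (1,4): δ = 10.41°  ✓
  (1,5): δ = 34.26°  ·
  (2,3): δ = 110.78°  ·
  (2,4): δ = 65.63°  ·
  (2,5): δ = 41.78°  ·
  (3,4): δ = 134.86°  ·
  (3,5): δ = 111.00°  ·
  (4,5): δ = 156.15°  ·
antipodal pairs: 2

count = 2; pairs: (0,2), (1,4)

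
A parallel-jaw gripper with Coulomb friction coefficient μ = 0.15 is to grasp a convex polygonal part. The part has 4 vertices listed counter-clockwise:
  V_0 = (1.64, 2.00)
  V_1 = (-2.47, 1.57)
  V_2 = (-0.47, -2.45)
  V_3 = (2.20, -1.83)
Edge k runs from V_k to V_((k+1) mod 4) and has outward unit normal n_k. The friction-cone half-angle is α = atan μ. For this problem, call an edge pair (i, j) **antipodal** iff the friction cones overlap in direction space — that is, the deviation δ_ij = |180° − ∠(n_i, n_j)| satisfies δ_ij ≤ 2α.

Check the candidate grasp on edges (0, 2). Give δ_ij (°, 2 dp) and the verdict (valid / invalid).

δ = 7.10°, valid

α = atan 0.15 = 8.53°;  2α = 17.06°
edge 0: e_0 = (-4.11, -0.43);  n_0 = (-0.1041, +0.9946)
edge 2: e_2 = (+2.67, +0.62);  n_2 = (+0.2262, -0.9741)
∠(n_0, n_2) = 172.90°
δ = |180° − 172.90°| = 7.10°
7.10° ≤ 2α = 17.06°  →  valid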